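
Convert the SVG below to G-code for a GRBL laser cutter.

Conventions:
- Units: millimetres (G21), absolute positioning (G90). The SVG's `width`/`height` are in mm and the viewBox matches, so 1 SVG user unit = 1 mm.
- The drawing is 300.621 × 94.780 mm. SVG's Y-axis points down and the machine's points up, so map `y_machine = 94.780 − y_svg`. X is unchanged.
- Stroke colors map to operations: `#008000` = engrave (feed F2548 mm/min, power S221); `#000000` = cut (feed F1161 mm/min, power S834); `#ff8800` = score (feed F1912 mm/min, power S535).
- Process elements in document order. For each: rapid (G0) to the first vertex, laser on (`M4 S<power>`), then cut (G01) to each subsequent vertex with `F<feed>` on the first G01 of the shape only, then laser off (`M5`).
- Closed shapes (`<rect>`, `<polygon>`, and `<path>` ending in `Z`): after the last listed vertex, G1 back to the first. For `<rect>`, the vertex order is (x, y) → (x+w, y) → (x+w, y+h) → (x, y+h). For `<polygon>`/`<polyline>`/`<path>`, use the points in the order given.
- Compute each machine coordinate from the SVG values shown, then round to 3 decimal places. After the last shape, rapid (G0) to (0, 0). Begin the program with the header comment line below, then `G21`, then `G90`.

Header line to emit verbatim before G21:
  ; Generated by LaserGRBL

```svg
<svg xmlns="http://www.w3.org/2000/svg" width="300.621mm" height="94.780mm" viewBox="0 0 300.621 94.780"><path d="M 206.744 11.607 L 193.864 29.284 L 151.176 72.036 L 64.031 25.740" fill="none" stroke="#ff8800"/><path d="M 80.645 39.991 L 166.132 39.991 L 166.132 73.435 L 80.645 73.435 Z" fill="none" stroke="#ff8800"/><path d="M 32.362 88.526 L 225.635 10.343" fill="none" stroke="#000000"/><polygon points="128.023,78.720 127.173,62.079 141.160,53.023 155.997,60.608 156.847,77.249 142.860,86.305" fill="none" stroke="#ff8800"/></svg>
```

viewBox `0 0 300.621 94.780` with mm width/height → 1 unit = 1 mm. Flip: y_m = 94.780 − y_svg.

**Shape 1** — `<path>` open polyline, stroke `#ff8800` → score (S535, F1912). Machine vertices: (206.744,83.173) → (193.864,65.496) → (151.176,22.744) → (64.031,69.040). Open path.

**Shape 2** — `<path>` rectangle, stroke `#ff8800` → score (S535, F1912). Machine vertices: (80.645,54.789) → (166.132,54.789) → (166.132,21.345) → (80.645,21.345) → (80.645,54.789). Closed: final G1 returns to the first vertex.

**Shape 3** — `<path>` line segment, stroke `#000000` → cut (S834, F1161). Machine vertices: (32.362,6.254) → (225.635,84.437). Open path.

**Shape 4** — `<polygon>` regular polygon, stroke `#ff8800` → score (S535, F1912). Machine vertices: (128.023,16.060) → (127.173,32.701) → (141.160,41.757) → (155.997,34.172) → (156.847,17.531) → (142.860,8.475) → (128.023,16.060). Closed: final G1 returns to the first vertex.

; Generated by LaserGRBL
G21
G90
G0 X206.744 Y83.173
M4 S535
G01 X193.864 Y65.496 F1912
G01 X151.176 Y22.744
G01 X64.031 Y69.040
M5
G0 X80.645 Y54.789
M4 S535
G01 X166.132 Y54.789 F1912
G01 X166.132 Y21.345
G01 X80.645 Y21.345
G01 X80.645 Y54.789
M5
G0 X32.362 Y6.254
M4 S834
G01 X225.635 Y84.437 F1161
M5
G0 X128.023 Y16.060
M4 S535
G01 X127.173 Y32.701 F1912
G01 X141.160 Y41.757
G01 X155.997 Y34.172
G01 X156.847 Y17.531
G01 X142.860 Y8.475
G01 X128.023 Y16.060
M5
G0 X0.000 Y0.000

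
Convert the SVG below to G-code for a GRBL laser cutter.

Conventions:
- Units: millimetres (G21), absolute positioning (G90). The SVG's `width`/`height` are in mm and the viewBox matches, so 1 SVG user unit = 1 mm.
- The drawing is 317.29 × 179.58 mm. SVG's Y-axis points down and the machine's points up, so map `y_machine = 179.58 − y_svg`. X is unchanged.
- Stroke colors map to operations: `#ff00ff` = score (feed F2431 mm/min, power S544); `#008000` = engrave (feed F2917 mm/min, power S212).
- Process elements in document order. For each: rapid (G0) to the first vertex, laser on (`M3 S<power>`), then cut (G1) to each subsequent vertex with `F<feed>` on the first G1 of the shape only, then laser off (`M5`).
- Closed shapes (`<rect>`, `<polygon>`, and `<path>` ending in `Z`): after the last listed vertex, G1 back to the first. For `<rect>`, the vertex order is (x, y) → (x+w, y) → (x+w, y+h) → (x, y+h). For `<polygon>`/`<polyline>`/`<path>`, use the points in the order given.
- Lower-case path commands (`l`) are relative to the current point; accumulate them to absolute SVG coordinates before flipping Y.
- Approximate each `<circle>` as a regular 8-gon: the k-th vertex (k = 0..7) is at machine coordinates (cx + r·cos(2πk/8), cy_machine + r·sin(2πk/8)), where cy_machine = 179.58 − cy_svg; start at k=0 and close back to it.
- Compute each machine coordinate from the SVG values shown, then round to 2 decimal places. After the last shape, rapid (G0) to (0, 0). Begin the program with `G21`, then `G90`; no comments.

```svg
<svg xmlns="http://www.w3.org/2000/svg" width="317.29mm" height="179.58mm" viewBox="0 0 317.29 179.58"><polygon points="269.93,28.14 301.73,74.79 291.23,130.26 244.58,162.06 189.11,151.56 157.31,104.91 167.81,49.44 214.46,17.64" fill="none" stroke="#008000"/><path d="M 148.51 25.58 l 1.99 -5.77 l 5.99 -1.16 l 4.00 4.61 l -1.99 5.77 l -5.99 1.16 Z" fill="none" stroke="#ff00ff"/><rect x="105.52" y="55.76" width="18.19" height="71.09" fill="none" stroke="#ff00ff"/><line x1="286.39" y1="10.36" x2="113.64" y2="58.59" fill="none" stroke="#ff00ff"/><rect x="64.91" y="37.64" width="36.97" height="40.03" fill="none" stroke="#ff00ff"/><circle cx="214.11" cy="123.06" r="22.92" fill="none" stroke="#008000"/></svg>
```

1 u = 1 mm; y_m = 179.58 − y.

[1] `<polygon>` regular polygon, #008000→engrave S212 F2917: (269.93,151.44) → (301.73,104.79) → (291.23,49.32) → (244.58,17.52) → (189.11,28.02) → (157.31,74.67) → (167.81,130.14) → (214.46,161.94) → (269.93,151.44) (closed)

[2] `<path>` regular polygon, #ff00ff→score S544 F2431: (148.51,154.00) → (150.50,159.77) → (156.49,160.93) → (160.49,156.32) → (158.50,150.55) → (152.51,149.39) → (148.51,154.00) (closed)

[3] `<rect>` rectangle, #ff00ff→score S544 F2431: (105.52,123.82) → (123.71,123.82) → (123.71,52.73) → (105.52,52.73) → (105.52,123.82) (closed)

[4] `<line>` line segment, #ff00ff→score S544 F2431: (286.39,169.22) → (113.64,120.99)

[5] `<rect>` rectangle, #ff00ff→score S544 F2431: (64.91,141.94) → (101.88,141.94) → (101.88,101.91) → (64.91,101.91) → (64.91,141.94) (closed)

[6] `<circle>` circle, #008000→engrave S212 F2917: (237.03,56.52) → (230.32,72.73) → (214.11,79.44) → (197.90,72.73) → (191.19,56.52) → (197.90,40.31) → (214.11,33.60) → (230.32,40.31) → (237.03,56.52) (closed)

G21
G90
G0 X269.93 Y151.44
M3 S212
G1 X301.73 Y104.79 F2917
G1 X291.23 Y49.32
G1 X244.58 Y17.52
G1 X189.11 Y28.02
G1 X157.31 Y74.67
G1 X167.81 Y130.14
G1 X214.46 Y161.94
G1 X269.93 Y151.44
M5
G0 X148.51 Y154.00
M3 S544
G1 X150.50 Y159.77 F2431
G1 X156.49 Y160.93
G1 X160.49 Y156.32
G1 X158.50 Y150.55
G1 X152.51 Y149.39
G1 X148.51 Y154.00
M5
G0 X105.52 Y123.82
M3 S544
G1 X123.71 Y123.82 F2431
G1 X123.71 Y52.73
G1 X105.52 Y52.73
G1 X105.52 Y123.82
M5
G0 X286.39 Y169.22
M3 S544
G1 X113.64 Y120.99 F2431
M5
G0 X64.91 Y141.94
M3 S544
G1 X101.88 Y141.94 F2431
G1 X101.88 Y101.91
G1 X64.91 Y101.91
G1 X64.91 Y141.94
M5
G0 X237.03 Y56.52
M3 S212
G1 X230.32 Y72.73 F2917
G1 X214.11 Y79.44
G1 X197.90 Y72.73
G1 X191.19 Y56.52
G1 X197.90 Y40.31
G1 X214.11 Y33.60
G1 X230.32 Y40.31
G1 X237.03 Y56.52
M5
G0 X0.00 Y0.00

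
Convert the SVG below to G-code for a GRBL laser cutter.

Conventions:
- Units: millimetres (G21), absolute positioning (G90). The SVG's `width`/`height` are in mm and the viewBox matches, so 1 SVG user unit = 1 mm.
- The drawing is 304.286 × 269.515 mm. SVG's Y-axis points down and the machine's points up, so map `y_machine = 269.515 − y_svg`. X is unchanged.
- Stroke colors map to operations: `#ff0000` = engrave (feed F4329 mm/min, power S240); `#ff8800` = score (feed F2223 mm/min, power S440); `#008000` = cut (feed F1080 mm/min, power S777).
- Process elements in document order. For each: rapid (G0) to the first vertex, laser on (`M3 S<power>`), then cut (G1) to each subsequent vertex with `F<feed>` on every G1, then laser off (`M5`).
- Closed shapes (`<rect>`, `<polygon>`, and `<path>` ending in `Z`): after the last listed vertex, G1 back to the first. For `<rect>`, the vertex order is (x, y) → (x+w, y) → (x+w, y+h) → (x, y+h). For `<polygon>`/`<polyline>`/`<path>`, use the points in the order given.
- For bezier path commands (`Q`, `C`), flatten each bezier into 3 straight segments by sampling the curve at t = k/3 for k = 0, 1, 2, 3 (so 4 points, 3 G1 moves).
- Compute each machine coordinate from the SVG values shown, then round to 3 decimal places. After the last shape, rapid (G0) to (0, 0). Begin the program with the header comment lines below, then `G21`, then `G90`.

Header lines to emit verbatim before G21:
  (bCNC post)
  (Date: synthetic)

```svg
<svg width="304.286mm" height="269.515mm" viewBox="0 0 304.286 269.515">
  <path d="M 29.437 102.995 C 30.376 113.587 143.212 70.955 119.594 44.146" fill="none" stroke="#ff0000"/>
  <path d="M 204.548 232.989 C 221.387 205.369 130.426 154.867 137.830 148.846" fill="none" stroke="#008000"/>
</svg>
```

(bCNC post)
(Date: synthetic)
G21
G90
G0 X29.437 Y166.520
M3 S240
G1 X58.477 Y171.112 F4329
G1 X106.926 Y195.843 F4329
G1 X119.594 Y225.369 F4329
M5
G0 X204.548 Y36.526
M3 S777
G1 X193.089 Y69.278 F1080
G1 X155.579 Y102.316 F1080
G1 X137.830 Y120.669 F1080
M5
G0 X0.000 Y0.000

Since the viewBox matches the mm dimensions, user units are millimetres directly. The only transform is the Y-flip y_m = 269.515 − y_svg.

Shape 1 is a cubic bezier drawn with `<path>`. Its stroke #ff0000 means engrave at S240, F4329. After flipping Y the toolpath is (29.437,166.520) → (58.477,171.112) → (106.926,195.843) → (119.594,225.369).

Shape 2 is a cubic bezier drawn with `<path>`. Its stroke #008000 means cut at S777, F1080. After flipping Y the toolpath is (204.548,36.526) → (193.089,69.278) → (155.579,102.316) → (137.830,120.669).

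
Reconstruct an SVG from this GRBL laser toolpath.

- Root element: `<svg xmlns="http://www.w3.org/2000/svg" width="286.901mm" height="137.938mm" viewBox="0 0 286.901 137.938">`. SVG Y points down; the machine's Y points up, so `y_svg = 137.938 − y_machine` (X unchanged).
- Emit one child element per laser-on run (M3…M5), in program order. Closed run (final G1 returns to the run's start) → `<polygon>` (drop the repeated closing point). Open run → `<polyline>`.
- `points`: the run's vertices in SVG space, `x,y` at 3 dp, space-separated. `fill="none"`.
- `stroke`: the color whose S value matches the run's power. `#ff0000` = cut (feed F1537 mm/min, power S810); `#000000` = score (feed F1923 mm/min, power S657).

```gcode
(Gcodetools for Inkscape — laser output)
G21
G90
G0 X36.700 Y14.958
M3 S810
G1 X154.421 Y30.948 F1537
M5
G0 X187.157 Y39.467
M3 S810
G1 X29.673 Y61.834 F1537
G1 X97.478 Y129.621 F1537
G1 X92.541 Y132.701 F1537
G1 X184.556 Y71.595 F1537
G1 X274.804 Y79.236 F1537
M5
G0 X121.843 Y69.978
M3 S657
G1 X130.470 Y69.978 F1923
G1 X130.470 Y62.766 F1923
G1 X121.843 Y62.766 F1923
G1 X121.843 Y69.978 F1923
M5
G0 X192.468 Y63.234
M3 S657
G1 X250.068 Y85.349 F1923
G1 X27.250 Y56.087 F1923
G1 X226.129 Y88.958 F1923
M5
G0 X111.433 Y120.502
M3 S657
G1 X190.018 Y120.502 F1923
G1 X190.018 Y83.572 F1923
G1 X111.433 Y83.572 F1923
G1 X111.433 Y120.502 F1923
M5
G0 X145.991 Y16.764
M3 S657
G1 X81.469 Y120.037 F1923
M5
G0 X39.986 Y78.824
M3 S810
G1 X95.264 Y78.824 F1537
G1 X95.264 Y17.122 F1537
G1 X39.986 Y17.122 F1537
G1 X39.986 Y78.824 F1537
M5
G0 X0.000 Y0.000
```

<svg xmlns="http://www.w3.org/2000/svg" width="286.901mm" height="137.938mm" viewBox="0 0 286.901 137.938">
  <polyline points="36.700,122.980 154.421,106.990" fill="none" stroke="#ff0000"/>
  <polyline points="187.157,98.471 29.673,76.104 97.478,8.317 92.541,5.237 184.556,66.343 274.804,58.702" fill="none" stroke="#ff0000"/>
  <polygon points="121.843,67.960 130.470,67.960 130.470,75.172 121.843,75.172" fill="none" stroke="#000000"/>
  <polyline points="192.468,74.704 250.068,52.589 27.250,81.851 226.129,48.980" fill="none" stroke="#000000"/>
  <polygon points="111.433,17.436 190.018,17.436 190.018,54.366 111.433,54.366" fill="none" stroke="#000000"/>
  <polyline points="145.991,121.174 81.469,17.901" fill="none" stroke="#000000"/>
  <polygon points="39.986,59.114 95.264,59.114 95.264,120.816 39.986,120.816" fill="none" stroke="#ff0000"/>
</svg>

Each laser-on run becomes one SVG element. Flip Y back into SVG space with y_svg = 137.938 − y_machine.

Run 1: power S810 maps to stroke `#ff0000` (cut). The run is open, so emit a `<polyline>` with points (Y-flipped): 36.700,122.980 154.421,106.990.

Run 2: S810 ⇒ cut layer `#ff0000`. The run is open, so emit a `<polyline>` with points (Y-flipped): 187.157,98.471 29.673,76.104 97.478,8.317 92.541,5.237 184.556,66.343 274.804,58.702.

Run 3: the run's S657 means `#000000` (score). The run returns to its start, so emit a `<polygon>` with points (Y-flipped): 121.843,67.960 130.470,67.960 130.470,75.172 121.843,75.172.

Run 4: the run's S657 means `#000000` (score). The run is open, so emit a `<polyline>` with points (Y-flipped): 192.468,74.704 250.068,52.589 27.250,81.851 226.129,48.980.

Run 5: S657 ⇒ score layer `#000000`. The run returns to its start, so emit a `<polygon>` with points (Y-flipped): 111.433,17.436 190.018,17.436 190.018,54.366 111.433,54.366.

Run 6: power S657 maps to stroke `#000000` (score). The run is open, so emit a `<polyline>` with points (Y-flipped): 145.991,121.174 81.469,17.901.

Run 7: S810 ⇒ cut layer `#ff0000`. The run returns to its start, so emit a `<polygon>` with points (Y-flipped): 39.986,59.114 95.264,59.114 95.264,120.816 39.986,120.816.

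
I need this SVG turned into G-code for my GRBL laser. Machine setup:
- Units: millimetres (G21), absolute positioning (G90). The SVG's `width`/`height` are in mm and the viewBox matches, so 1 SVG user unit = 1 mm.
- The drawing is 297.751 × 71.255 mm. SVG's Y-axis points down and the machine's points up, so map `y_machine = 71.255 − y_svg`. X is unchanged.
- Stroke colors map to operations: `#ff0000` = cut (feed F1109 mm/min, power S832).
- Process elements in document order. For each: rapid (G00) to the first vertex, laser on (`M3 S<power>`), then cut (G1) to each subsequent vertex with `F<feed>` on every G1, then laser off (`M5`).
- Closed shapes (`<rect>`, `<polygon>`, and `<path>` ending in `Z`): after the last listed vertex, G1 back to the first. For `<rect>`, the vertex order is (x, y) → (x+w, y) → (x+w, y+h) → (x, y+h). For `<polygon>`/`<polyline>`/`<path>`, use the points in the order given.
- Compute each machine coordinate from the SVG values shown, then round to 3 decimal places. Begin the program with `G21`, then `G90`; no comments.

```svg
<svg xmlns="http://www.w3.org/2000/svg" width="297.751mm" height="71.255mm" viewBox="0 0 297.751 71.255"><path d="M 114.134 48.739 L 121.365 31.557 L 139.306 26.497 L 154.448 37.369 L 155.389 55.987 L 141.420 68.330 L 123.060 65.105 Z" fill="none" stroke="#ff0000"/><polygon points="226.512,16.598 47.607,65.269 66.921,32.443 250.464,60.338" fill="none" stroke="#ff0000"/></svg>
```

G21
G90
G00 X114.134 Y22.516
M3 S832
G1 X121.365 Y39.698 F1109
G1 X139.306 Y44.758 F1109
G1 X154.448 Y33.886 F1109
G1 X155.389 Y15.268 F1109
G1 X141.420 Y2.925 F1109
G1 X123.060 Y6.150 F1109
G1 X114.134 Y22.516 F1109
M5
G00 X226.512 Y54.657
M3 S832
G1 X47.607 Y5.986 F1109
G1 X66.921 Y38.812 F1109
G1 X250.464 Y10.917 F1109
G1 X226.512 Y54.657 F1109
M5

1 u = 1 mm; y_m = 71.255 − y.

[1] `<path>` regular polygon, #ff0000→cut S832 F1109: (114.134,22.516) → (121.365,39.698) → (139.306,44.758) → (154.448,33.886) → (155.389,15.268) → (141.420,2.925) → (123.060,6.150) → (114.134,22.516) (closed)

[2] `<polygon>` closed polygon, #ff0000→cut S832 F1109: (226.512,54.657) → (47.607,5.986) → (66.921,38.812) → (250.464,10.917) → (226.512,54.657) (closed)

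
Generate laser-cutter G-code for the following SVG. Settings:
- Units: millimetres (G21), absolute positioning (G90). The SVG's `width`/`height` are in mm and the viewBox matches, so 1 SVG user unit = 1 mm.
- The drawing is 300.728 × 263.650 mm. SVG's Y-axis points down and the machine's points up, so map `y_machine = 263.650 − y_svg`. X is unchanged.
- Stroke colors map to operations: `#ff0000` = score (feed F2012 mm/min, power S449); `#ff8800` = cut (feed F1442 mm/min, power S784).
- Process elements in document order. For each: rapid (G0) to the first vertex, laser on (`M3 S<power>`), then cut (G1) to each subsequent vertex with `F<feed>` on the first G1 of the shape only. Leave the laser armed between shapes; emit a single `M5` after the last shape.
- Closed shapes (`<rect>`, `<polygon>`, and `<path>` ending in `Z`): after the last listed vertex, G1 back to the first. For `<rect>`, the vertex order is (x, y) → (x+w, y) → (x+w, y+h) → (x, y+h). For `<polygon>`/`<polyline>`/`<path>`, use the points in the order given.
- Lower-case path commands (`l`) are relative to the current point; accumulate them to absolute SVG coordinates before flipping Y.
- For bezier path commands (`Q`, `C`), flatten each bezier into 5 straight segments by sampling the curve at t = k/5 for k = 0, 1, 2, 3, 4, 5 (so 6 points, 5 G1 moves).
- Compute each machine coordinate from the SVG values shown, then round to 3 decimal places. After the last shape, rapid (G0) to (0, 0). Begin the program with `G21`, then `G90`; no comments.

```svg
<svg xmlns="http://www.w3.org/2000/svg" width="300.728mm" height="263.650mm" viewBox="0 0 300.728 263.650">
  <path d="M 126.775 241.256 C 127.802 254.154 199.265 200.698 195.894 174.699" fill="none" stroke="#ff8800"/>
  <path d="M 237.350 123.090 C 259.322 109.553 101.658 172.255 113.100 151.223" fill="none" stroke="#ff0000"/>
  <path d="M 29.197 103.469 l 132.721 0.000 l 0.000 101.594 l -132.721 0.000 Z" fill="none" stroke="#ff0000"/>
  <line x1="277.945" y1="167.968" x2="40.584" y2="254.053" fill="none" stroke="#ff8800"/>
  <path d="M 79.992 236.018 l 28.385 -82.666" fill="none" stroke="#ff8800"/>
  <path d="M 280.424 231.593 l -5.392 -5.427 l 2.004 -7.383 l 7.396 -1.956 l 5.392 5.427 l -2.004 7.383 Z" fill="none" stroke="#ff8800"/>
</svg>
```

viewBox `0 0 300.728 263.650` with mm width/height → 1 unit = 1 mm. Flip: y_m = 263.650 − y_svg.

**Shape 1** — `<path>` cubic bezier, stroke `#ff8800` → cut (S784, F1442). Control points (SVG): P0=(126.775,241.256), P1=(127.802,254.154), P2=(199.265,200.698), P3=(195.894,174.699); sampled at t=k/5. Machine vertices: (126.775,22.394) → (134.681,21.867) → (152.519,32.762) → (173.316,50.577) → (190.099,70.807) → (195.894,88.951). Open path.

**Shape 2** — `<path>` cubic bezier, stroke `#ff0000` → score (S449, F2012). Control points (SVG): P0=(237.350,123.090), P1=(259.322,109.553), P2=(101.658,172.255), P3=(113.100,151.223); sampled at t=k/5. Machine vertices: (237.350,140.560) → (231.767,140.813) → (199.811,130.448) → (158.221,117.143) → (123.738,108.576) → (113.100,112.427). Open path.

**Shape 3** — `<path>` rectangle, stroke `#ff0000` → score (S449, F2012). Machine vertices: (29.197,160.181) → (161.918,160.181) → (161.918,58.587) → (29.197,58.587) → (29.197,160.181). Closed: final G1 returns to the first vertex.

**Shape 4** — `<line>` line segment, stroke `#ff8800` → cut (S784, F1442). Machine vertices: (277.945,95.682) → (40.584,9.597). Open path.

**Shape 5** — `<path>` line segment, stroke `#ff8800` → cut (S784, F1442). Machine vertices: (79.992,27.632) → (108.377,110.298). Open path.

**Shape 6** — `<path>` regular polygon, stroke `#ff8800` → cut (S784, F1442). Machine vertices: (280.424,32.057) → (275.032,37.484) → (277.036,44.867) → (284.432,46.823) → (289.824,41.396) → (287.820,34.013) → (280.424,32.057). Closed: final G1 returns to the first vertex.

G21
G90
G0 X126.775 Y22.394
M3 S784
G1 X134.681 Y21.867 F1442
G1 X152.519 Y32.762
G1 X173.316 Y50.577
G1 X190.099 Y70.807
G1 X195.894 Y88.951
G0 X237.350 Y140.560
M3 S449
G1 X231.767 Y140.813 F2012
G1 X199.811 Y130.448
G1 X158.221 Y117.143
G1 X123.738 Y108.576
G1 X113.100 Y112.427
G0 X29.197 Y160.181
M3 S449
G1 X161.918 Y160.181 F2012
G1 X161.918 Y58.587
G1 X29.197 Y58.587
G1 X29.197 Y160.181
G0 X277.945 Y95.682
M3 S784
G1 X40.584 Y9.597 F1442
G0 X79.992 Y27.632
M3 S784
G1 X108.377 Y110.298 F1442
G0 X280.424 Y32.057
M3 S784
G1 X275.032 Y37.484 F1442
G1 X277.036 Y44.867
G1 X284.432 Y46.823
G1 X289.824 Y41.396
G1 X287.820 Y34.013
G1 X280.424 Y32.057
M5
G0 X0.000 Y0.000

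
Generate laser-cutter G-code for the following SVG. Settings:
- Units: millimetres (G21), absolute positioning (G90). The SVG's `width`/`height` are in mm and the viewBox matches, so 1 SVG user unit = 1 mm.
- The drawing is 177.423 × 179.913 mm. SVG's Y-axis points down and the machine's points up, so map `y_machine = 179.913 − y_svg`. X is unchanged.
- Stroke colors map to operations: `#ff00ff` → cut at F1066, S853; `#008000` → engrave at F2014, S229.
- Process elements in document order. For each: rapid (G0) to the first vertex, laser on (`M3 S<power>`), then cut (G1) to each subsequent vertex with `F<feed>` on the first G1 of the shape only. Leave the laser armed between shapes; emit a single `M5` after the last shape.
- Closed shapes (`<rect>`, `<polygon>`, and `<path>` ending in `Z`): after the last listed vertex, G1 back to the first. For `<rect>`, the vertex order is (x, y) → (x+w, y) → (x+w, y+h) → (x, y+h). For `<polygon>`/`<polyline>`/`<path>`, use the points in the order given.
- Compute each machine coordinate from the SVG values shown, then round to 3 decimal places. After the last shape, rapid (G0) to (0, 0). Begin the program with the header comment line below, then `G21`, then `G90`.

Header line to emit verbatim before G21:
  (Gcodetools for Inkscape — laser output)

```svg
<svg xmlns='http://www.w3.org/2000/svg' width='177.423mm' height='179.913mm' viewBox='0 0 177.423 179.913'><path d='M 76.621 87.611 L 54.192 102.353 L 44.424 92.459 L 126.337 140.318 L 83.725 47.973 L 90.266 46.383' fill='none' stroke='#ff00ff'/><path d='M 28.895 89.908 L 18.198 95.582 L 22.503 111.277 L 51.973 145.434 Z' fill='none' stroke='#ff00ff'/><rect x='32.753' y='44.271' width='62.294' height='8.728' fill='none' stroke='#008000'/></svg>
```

1 u = 1 mm; y_m = 179.913 − y.

[1] `<path>` open polyline, #ff00ff→cut S853 F1066: (76.621,92.302) → (54.192,77.560) → (44.424,87.454) → (126.337,39.595) → (83.725,131.940) → (90.266,133.530)

[2] `<path>` closed polygon, #ff00ff→cut S853 F1066: (28.895,90.005) → (18.198,84.331) → (22.503,68.636) → (51.973,34.479) → (28.895,90.005) (closed)

[3] `<rect>` rectangle, #008000→engrave S229 F2014: (32.753,135.642) → (95.047,135.642) → (95.047,126.914) → (32.753,126.914) → (32.753,135.642) (closed)

(Gcodetools for Inkscape — laser output)
G21
G90
G0 X76.621 Y92.302
M3 S853
G1 X54.192 Y77.560 F1066
G1 X44.424 Y87.454
G1 X126.337 Y39.595
G1 X83.725 Y131.940
G1 X90.266 Y133.530
G0 X28.895 Y90.005
M3 S853
G1 X18.198 Y84.331 F1066
G1 X22.503 Y68.636
G1 X51.973 Y34.479
G1 X28.895 Y90.005
G0 X32.753 Y135.642
M3 S229
G1 X95.047 Y135.642 F2014
G1 X95.047 Y126.914
G1 X32.753 Y126.914
G1 X32.753 Y135.642
M5
G0 X0.000 Y0.000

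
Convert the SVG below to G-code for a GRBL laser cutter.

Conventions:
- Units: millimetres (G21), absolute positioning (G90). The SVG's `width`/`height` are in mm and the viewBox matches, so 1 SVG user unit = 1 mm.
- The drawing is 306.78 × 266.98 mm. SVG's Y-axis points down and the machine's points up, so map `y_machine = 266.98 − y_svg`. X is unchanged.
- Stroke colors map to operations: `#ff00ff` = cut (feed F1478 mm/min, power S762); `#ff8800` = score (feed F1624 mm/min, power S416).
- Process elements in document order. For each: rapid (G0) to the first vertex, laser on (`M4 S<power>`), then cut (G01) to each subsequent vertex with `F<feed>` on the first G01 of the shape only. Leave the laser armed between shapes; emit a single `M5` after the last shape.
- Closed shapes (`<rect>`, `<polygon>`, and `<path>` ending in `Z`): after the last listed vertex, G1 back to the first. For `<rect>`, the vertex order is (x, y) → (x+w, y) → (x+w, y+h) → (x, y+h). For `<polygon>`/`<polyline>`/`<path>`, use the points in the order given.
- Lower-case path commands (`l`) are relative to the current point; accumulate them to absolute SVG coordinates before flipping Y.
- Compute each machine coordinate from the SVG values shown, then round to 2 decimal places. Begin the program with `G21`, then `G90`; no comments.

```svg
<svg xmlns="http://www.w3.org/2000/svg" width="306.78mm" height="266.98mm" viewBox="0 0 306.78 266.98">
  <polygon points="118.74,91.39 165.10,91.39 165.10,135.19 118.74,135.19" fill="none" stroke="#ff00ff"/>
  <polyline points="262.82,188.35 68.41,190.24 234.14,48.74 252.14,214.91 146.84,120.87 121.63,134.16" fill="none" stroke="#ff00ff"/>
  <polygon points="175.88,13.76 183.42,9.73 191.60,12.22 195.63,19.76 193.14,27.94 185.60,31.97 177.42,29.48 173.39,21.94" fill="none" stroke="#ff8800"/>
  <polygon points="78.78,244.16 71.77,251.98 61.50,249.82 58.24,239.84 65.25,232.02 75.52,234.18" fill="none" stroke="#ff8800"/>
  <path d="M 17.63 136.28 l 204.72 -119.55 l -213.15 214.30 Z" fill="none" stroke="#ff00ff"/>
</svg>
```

G21
G90
G0 X118.74 Y175.59
M4 S762
G01 X165.10 Y175.59 F1478
G01 X165.10 Y131.79
G01 X118.74 Y131.79
G01 X118.74 Y175.59
G0 X262.82 Y78.63
M4 S762
G01 X68.41 Y76.74 F1478
G01 X234.14 Y218.24
G01 X252.14 Y52.07
G01 X146.84 Y146.11
G01 X121.63 Y132.82
G0 X175.88 Y253.22
M4 S416
G01 X183.42 Y257.25 F1624
G01 X191.60 Y254.76
G01 X195.63 Y247.22
G01 X193.14 Y239.04
G01 X185.60 Y235.01
G01 X177.42 Y237.50
G01 X173.39 Y245.04
G01 X175.88 Y253.22
G0 X78.78 Y22.82
M4 S416
G01 X71.77 Y15.00 F1624
G01 X61.50 Y17.16
G01 X58.24 Y27.14
G01 X65.25 Y34.96
G01 X75.52 Y32.80
G01 X78.78 Y22.82
G0 X17.63 Y130.70
M4 S762
G01 X222.35 Y250.25 F1478
G01 X9.20 Y35.95
G01 X17.63 Y130.70
M5

viewBox `0 0 306.78 266.98` with mm width/height → 1 unit = 1 mm. Flip: y_m = 266.98 − y_svg.

**Shape 1** — `<polygon>` rectangle, stroke `#ff00ff` → cut (S762, F1478). Machine vertices: (118.74,175.59) → (165.10,175.59) → (165.10,131.79) → (118.74,131.79) → (118.74,175.59). Closed: final G1 returns to the first vertex.

**Shape 2** — `<polyline>` open polyline, stroke `#ff00ff` → cut (S762, F1478). Machine vertices: (262.82,78.63) → (68.41,76.74) → (234.14,218.24) → (252.14,52.07) → (146.84,146.11) → (121.63,132.82). Open path.

**Shape 3** — `<polygon>` regular polygon, stroke `#ff8800` → score (S416, F1624). Machine vertices: (175.88,253.22) → (183.42,257.25) → (191.60,254.76) → (195.63,247.22) → (193.14,239.04) → (185.60,235.01) → (177.42,237.50) → (173.39,245.04) → (175.88,253.22). Closed: final G1 returns to the first vertex.

**Shape 4** — `<polygon>` regular polygon, stroke `#ff8800` → score (S416, F1624). Machine vertices: (78.78,22.82) → (71.77,15.00) → (61.50,17.16) → (58.24,27.14) → (65.25,34.96) → (75.52,32.80) → (78.78,22.82). Closed: final G1 returns to the first vertex.

**Shape 5** — `<path>` closed polygon, stroke `#ff00ff` → cut (S762, F1478). Machine vertices: (17.63,130.70) → (222.35,250.25) → (9.20,35.95) → (17.63,130.70). Closed: final G1 returns to the first vertex.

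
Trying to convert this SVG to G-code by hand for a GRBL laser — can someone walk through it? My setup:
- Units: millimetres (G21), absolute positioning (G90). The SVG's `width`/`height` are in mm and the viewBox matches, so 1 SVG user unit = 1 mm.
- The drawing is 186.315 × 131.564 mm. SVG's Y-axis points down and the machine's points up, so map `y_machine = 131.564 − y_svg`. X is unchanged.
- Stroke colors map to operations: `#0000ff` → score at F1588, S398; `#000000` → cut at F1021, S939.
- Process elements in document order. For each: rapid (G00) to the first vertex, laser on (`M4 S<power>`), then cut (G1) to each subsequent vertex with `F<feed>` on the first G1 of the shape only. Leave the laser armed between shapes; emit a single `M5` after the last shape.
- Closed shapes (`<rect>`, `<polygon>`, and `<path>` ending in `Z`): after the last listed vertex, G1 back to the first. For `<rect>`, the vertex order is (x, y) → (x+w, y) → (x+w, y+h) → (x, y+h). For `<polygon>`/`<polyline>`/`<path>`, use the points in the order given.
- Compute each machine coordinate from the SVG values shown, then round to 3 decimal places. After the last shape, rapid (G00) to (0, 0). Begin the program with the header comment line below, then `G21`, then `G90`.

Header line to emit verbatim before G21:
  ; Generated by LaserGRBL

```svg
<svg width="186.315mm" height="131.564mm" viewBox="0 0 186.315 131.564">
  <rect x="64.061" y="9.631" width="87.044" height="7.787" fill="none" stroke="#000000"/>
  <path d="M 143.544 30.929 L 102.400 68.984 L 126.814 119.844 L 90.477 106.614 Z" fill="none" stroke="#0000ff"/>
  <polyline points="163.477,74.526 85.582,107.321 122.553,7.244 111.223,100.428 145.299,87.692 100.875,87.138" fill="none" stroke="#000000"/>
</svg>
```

; Generated by LaserGRBL
G21
G90
G00 X64.061 Y121.933
M4 S939
G1 X151.105 Y121.933 F1021
G1 X151.105 Y114.146
G1 X64.061 Y114.146
G1 X64.061 Y121.933
G00 X143.544 Y100.635
M4 S398
G1 X102.400 Y62.580 F1588
G1 X126.814 Y11.720
G1 X90.477 Y24.950
G1 X143.544 Y100.635
G00 X163.477 Y57.038
M4 S939
G1 X85.582 Y24.243 F1021
G1 X122.553 Y124.320
G1 X111.223 Y31.136
G1 X145.299 Y43.872
G1 X100.875 Y44.426
M5
G00 X0.000 Y0.000

1 u = 1 mm; y_m = 131.564 − y.

[1] `<rect>` rectangle, #000000→cut S939 F1021: (64.061,121.933) → (151.105,121.933) → (151.105,114.146) → (64.061,114.146) → (64.061,121.933) (closed)

[2] `<path>` closed polygon, #0000ff→score S398 F1588: (143.544,100.635) → (102.400,62.580) → (126.814,11.720) → (90.477,24.950) → (143.544,100.635) (closed)

[3] `<polyline>` open polyline, #000000→cut S939 F1021: (163.477,57.038) → (85.582,24.243) → (122.553,124.320) → (111.223,31.136) → (145.299,43.872) → (100.875,44.426)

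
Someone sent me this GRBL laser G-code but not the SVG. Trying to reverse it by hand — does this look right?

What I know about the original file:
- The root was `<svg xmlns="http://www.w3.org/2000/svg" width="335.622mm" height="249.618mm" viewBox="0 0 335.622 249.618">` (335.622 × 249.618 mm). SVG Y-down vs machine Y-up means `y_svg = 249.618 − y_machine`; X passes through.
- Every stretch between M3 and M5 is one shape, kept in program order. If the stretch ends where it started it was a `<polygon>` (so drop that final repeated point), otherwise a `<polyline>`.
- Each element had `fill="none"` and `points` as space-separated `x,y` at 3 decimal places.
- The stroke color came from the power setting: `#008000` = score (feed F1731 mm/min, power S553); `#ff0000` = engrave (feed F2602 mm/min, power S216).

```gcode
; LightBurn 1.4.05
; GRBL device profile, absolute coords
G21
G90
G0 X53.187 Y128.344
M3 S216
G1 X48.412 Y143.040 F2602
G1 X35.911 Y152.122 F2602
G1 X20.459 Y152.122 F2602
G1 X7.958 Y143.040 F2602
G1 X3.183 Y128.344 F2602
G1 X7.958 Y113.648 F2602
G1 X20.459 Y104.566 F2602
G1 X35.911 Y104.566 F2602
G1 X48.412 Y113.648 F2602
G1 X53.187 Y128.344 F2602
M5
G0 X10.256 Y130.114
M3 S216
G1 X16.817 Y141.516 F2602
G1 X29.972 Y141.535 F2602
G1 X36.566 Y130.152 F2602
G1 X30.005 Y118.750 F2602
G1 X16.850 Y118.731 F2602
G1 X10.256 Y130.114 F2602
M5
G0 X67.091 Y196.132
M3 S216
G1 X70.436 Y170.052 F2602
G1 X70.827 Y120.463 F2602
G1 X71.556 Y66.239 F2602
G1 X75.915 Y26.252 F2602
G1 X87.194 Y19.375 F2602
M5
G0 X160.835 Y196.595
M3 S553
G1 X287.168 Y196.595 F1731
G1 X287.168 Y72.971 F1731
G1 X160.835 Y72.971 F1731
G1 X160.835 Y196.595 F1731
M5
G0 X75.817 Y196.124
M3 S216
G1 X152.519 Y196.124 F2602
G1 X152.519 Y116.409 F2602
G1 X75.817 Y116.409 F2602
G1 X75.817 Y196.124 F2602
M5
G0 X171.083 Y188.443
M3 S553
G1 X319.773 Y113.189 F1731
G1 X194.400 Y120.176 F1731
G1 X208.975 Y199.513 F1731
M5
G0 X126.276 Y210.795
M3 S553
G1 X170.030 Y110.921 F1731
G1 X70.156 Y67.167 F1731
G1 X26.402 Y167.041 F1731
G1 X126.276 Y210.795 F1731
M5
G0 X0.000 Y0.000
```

y_svg = 249.618 − y_m.

[1] S216→`#ff0000` (engrave); closed run; points: 53.187,121.274 48.412,106.578 35.911,97.496 20.459,97.496 7.958,106.578 3.183,121.274 7.958,135.970 20.459,145.052 35.911,145.052 48.412,135.970

[2] S216→`#ff0000` (engrave); closed run; points: 10.256,119.504 16.817,108.102 29.972,108.083 36.566,119.466 30.005,130.868 16.850,130.887

[3] S216→`#ff0000` (engrave); open run; points: 67.091,53.486 70.436,79.566 70.827,129.155 71.556,183.379 75.915,223.366 87.194,230.243

[4] S553→`#008000` (score); closed run; points: 160.835,53.023 287.168,53.023 287.168,176.647 160.835,176.647

[5] S216→`#ff0000` (engrave); closed run; points: 75.817,53.494 152.519,53.494 152.519,133.209 75.817,133.209

[6] S553→`#008000` (score); open run; points: 171.083,61.175 319.773,136.429 194.400,129.442 208.975,50.105

[7] S553→`#008000` (score); closed run; points: 126.276,38.823 170.030,138.697 70.156,182.451 26.402,82.577

<svg xmlns="http://www.w3.org/2000/svg" width="335.622mm" height="249.618mm" viewBox="0 0 335.622 249.618">
  <polygon points="53.187,121.274 48.412,106.578 35.911,97.496 20.459,97.496 7.958,106.578 3.183,121.274 7.958,135.970 20.459,145.052 35.911,145.052 48.412,135.970" fill="none" stroke="#ff0000"/>
  <polygon points="10.256,119.504 16.817,108.102 29.972,108.083 36.566,119.466 30.005,130.868 16.850,130.887" fill="none" stroke="#ff0000"/>
  <polyline points="67.091,53.486 70.436,79.566 70.827,129.155 71.556,183.379 75.915,223.366 87.194,230.243" fill="none" stroke="#ff0000"/>
  <polygon points="160.835,53.023 287.168,53.023 287.168,176.647 160.835,176.647" fill="none" stroke="#008000"/>
  <polygon points="75.817,53.494 152.519,53.494 152.519,133.209 75.817,133.209" fill="none" stroke="#ff0000"/>
  <polyline points="171.083,61.175 319.773,136.429 194.400,129.442 208.975,50.105" fill="none" stroke="#008000"/>
  <polygon points="126.276,38.823 170.030,138.697 70.156,182.451 26.402,82.577" fill="none" stroke="#008000"/>
</svg>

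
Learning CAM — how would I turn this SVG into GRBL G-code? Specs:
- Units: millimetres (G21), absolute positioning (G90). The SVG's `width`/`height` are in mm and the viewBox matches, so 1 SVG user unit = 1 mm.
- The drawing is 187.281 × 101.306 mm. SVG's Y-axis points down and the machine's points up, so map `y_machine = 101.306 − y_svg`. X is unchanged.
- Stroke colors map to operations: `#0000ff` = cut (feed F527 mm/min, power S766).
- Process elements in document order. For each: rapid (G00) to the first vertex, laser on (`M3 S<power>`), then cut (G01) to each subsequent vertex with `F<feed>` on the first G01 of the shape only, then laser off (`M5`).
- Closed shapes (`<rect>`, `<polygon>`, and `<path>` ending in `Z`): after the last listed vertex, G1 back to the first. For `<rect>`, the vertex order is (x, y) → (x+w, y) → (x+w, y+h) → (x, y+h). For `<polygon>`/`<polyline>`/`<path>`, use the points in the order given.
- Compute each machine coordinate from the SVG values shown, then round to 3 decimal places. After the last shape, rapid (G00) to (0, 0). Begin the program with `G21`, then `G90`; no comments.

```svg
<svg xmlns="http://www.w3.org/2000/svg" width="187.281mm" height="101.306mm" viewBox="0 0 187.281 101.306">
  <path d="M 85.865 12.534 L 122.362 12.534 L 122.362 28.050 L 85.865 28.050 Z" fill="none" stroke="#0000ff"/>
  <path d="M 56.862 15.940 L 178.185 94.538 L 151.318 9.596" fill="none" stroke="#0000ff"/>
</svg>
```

viewBox `0 0 187.281 101.306` with mm width/height → 1 unit = 1 mm. Flip: y_m = 101.306 − y_svg.

**Shape 1** — `<path>` rectangle, stroke `#0000ff` → cut (S766, F527). Machine vertices: (85.865,88.772) → (122.362,88.772) → (122.362,73.256) → (85.865,73.256) → (85.865,88.772). Closed: final G1 returns to the first vertex.

**Shape 2** — `<path>` open polyline, stroke `#0000ff` → cut (S766, F527). Machine vertices: (56.862,85.366) → (178.185,6.768) → (151.318,91.710). Open path.

G21
G90
G00 X85.865 Y88.772
M3 S766
G01 X122.362 Y88.772 F527
G01 X122.362 Y73.256
G01 X85.865 Y73.256
G01 X85.865 Y88.772
M5
G00 X56.862 Y85.366
M3 S766
G01 X178.185 Y6.768 F527
G01 X151.318 Y91.710
M5
G00 X0.000 Y0.000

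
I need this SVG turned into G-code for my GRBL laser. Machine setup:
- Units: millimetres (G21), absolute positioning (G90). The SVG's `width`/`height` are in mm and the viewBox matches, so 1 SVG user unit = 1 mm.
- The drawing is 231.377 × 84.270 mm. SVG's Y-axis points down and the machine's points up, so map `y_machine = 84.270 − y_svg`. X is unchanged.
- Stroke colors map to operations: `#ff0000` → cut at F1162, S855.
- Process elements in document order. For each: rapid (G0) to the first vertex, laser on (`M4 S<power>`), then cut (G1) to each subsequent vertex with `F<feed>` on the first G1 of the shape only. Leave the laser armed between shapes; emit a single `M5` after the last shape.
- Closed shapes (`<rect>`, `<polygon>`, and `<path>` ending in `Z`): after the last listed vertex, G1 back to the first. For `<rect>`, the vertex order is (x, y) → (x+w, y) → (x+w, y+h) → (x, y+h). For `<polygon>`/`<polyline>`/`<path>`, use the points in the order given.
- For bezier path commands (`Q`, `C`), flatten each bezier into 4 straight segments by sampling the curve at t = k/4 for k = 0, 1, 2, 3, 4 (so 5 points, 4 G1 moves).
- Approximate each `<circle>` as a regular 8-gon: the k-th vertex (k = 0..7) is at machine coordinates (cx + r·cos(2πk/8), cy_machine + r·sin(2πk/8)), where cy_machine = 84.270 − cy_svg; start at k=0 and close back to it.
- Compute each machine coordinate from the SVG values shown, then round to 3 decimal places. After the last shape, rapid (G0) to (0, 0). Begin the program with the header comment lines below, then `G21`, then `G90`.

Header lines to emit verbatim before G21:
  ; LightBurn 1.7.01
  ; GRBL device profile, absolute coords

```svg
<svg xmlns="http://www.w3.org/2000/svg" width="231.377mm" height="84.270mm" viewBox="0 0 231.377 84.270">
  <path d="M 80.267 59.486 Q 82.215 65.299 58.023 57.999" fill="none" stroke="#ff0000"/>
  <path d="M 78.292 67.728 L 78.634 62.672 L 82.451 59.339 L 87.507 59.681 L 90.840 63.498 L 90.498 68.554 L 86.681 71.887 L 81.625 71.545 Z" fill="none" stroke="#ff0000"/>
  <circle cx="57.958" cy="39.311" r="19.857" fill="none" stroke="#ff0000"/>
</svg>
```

1 u = 1 mm; y_m = 84.270 − y.

[1] `<path>` quadratic bezier, #ff0000→cut S855 F1162: (80.267,24.784) → (79.607,22.697) → (75.680,22.249) → (68.485,23.441) → (58.023,26.271)

[2] `<path>` regular polygon, #ff0000→cut S855 F1162: (78.292,16.542) → (78.634,21.598) → (82.451,24.931) → (87.507,24.589) → (90.840,20.772) → (90.498,15.716) → (86.681,12.383) → (81.625,12.725) → (78.292,16.542) (closed)

[3] `<circle>` circle, #ff0000→cut S855 F1162: (77.815,44.959) → (71.999,59.000) → (57.958,64.816) → (43.917,59.000) → (38.101,44.959) → (43.917,30.918) → (57.958,25.102) → (71.999,30.918) → (77.815,44.959) (closed)

; LightBurn 1.7.01
; GRBL device profile, absolute coords
G21
G90
G0 X80.267 Y24.784
M4 S855
G1 X79.607 Y22.697 F1162
G1 X75.680 Y22.249
G1 X68.485 Y23.441
G1 X58.023 Y26.271
G0 X78.292 Y16.542
M4 S855
G1 X78.634 Y21.598 F1162
G1 X82.451 Y24.931
G1 X87.507 Y24.589
G1 X90.840 Y20.772
G1 X90.498 Y15.716
G1 X86.681 Y12.383
G1 X81.625 Y12.725
G1 X78.292 Y16.542
G0 X77.815 Y44.959
M4 S855
G1 X71.999 Y59.000 F1162
G1 X57.958 Y64.816
G1 X43.917 Y59.000
G1 X38.101 Y44.959
G1 X43.917 Y30.918
G1 X57.958 Y25.102
G1 X71.999 Y30.918
G1 X77.815 Y44.959
M5
G0 X0.000 Y0.000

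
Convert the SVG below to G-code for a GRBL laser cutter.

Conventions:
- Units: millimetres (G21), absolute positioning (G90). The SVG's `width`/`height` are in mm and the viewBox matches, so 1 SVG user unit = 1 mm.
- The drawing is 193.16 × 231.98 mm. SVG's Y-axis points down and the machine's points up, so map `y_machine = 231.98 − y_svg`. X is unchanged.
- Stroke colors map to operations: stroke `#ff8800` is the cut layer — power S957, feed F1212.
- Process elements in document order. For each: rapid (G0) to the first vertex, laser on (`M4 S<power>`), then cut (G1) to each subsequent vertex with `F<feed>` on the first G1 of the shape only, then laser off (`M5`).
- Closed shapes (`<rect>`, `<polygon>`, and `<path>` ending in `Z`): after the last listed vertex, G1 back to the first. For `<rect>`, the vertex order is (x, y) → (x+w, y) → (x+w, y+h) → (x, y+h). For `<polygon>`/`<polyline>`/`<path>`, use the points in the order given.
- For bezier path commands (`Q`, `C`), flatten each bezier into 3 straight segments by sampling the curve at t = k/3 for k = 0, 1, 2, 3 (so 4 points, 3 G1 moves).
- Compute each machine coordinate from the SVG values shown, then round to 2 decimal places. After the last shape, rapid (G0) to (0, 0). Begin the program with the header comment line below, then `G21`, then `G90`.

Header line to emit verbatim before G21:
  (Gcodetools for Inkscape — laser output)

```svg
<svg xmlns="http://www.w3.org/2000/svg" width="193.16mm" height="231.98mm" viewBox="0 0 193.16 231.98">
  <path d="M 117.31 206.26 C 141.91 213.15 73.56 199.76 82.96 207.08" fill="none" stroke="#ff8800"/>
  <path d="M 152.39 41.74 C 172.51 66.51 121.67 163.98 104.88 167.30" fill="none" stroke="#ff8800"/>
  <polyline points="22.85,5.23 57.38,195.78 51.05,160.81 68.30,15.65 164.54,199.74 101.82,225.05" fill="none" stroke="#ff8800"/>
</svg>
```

(Gcodetools for Inkscape — laser output)
G21
G90
G0 X117.31 Y25.72
M4 S957
G1 X117.25 Y24.07 F1212
G1 X93.15 Y26.83
G1 X82.96 Y24.90
M5
G0 X152.39 Y190.24
M4 S957
G1 X152.75 Y147.42 F1212
G1 X129.13 Y93.20
G1 X104.88 Y64.68
M5
G0 X22.85 Y226.75
M4 S957
G1 X57.38 Y36.20 F1212
G1 X51.05 Y71.17
G1 X68.30 Y216.33
G1 X164.54 Y32.24
G1 X101.82 Y6.93
M5
G0 X0.00 Y0.00

Since the viewBox matches the mm dimensions, user units are millimetres directly. The only transform is the Y-flip y_m = 231.98 − y_svg.

Shape 1 is a cubic bezier drawn with `<path>`. Its stroke #ff8800 means cut at S957, F1212. After flipping Y the toolpath is (117.31,25.72) → (117.25,24.07) → (93.15,26.83) → (82.96,24.90).

Shape 2 is a cubic bezier drawn with `<path>`. Its stroke #ff8800 means cut at S957, F1212. After flipping Y the toolpath is (152.39,190.24) → (152.75,147.42) → (129.13,93.20) → (104.88,64.68).

Shape 3 is a open polyline drawn with `<polyline>`. Its stroke #ff8800 means cut at S957, F1212. After flipping Y the toolpath is (22.85,226.75) → (57.38,36.20) → (51.05,71.17) → (68.30,216.33) → (164.54,32.24) → (101.82,6.93).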